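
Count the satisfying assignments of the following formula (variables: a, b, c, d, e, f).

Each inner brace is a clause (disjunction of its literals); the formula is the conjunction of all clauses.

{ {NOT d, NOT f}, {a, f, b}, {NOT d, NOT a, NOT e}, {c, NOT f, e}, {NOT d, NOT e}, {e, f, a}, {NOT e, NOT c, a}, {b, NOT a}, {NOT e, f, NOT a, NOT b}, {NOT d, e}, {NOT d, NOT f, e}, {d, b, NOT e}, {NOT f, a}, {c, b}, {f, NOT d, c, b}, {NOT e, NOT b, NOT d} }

6

There are 2^6 = 64 truth assignments over (a, b, c, d, e, f).
Split on e. With e = true, the clauses containing e are satisfied and NOT e drops from the rest; 3 of the 2^5 = 32 assignments to the other variables satisfy what remains.
With e = false, by the same count on the reduced clause set, 3 assignments work.
(One model: a=F, b=T, c=F, d=F, e=T, f=F.)
Total: 3 + 3 = 6.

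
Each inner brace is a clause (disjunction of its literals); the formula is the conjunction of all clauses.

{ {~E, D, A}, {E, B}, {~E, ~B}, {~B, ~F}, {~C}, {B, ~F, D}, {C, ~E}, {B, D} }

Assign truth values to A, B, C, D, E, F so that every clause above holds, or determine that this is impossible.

From the singleton clause (~C), C = 0.
From the singleton clause (~E), E = 0.
From the singleton clause (B), B = 1.
From the singleton clause (~F), F = 0.
Every clause is now satisfied; A, D are unconstrained.

A: 1, B: 1, C: 0, D: 0, E: 0, F: 0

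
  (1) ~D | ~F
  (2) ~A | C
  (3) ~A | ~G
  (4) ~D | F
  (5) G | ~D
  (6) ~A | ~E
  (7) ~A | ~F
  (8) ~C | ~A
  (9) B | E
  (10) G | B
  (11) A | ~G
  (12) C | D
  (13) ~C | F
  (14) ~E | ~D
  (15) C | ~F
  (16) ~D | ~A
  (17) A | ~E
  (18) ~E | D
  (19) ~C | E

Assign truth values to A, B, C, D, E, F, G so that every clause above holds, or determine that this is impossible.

UNSATISFIABLE

Try D = 0.
(C) alone gives C = 1.
(~A) alone gives A = 0.
(~G) alone gives G = 0.
(B) alone gives B = 1.
(F) alone gives F = 1.
(~E) alone gives E = 0.
That conflicts with the unit clause (E).
Backtrack on D: now try D = 1.
(~F) alone gives F = 0.
That conflicts with the unit clause (F).
Neither D = 1 nor D = 0 works.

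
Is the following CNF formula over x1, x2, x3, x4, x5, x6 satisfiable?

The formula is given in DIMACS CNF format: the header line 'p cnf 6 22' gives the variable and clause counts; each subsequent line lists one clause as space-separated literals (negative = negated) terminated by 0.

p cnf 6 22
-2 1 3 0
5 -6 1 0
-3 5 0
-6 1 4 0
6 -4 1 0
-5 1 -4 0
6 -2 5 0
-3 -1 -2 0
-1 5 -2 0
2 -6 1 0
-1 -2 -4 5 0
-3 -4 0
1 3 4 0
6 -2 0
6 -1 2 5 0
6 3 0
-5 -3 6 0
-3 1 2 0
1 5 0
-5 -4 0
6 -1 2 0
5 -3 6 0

Try x3 = True.
From the singleton clause (x5), x5 = True.
From the singleton clause (¬x4), x4 = False.
From the singleton clause (x6), x6 = True.
From the singleton clause (x1), x1 = True.
From the singleton clause (¬x2), x2 = False.
This assignment satisfies each clause.
A satisfying assignment: x1=True,  x2=False,  x3=True,  x4=False,  x5=True,  x6=True.

Yes, satisfiable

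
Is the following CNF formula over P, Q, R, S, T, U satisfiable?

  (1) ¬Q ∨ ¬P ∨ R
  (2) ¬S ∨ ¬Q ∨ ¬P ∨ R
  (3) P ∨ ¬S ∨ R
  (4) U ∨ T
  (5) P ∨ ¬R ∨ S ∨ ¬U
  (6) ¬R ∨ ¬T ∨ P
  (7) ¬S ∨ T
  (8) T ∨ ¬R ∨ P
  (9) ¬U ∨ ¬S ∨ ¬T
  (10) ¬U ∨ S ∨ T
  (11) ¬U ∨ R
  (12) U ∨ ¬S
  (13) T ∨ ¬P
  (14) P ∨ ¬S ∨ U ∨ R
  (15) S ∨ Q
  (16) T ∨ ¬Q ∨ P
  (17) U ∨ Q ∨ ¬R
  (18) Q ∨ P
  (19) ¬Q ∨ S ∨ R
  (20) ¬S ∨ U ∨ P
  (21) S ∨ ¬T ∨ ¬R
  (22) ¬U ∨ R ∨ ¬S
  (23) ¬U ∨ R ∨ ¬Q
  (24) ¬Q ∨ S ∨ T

Branch on U: set U = True.
(R) alone gives R = True.
Branch on P: set P = True.
(T) alone gives T = True.
(¬S) alone gives S = False.
But (S) is also a unit clause — contradiction.
Undo P and try P = False.
(S) alone gives S = True.
(¬T) alone gives T = False.
But (T) is also a unit clause — contradiction.
Either choice for P ends in contradiction.
Undo U and try U = False.
(T) alone gives T = True.
(¬S) alone gives S = False.
(Q) alone gives Q = True.
(R) alone gives R = True.
But (¬R) is also a unit clause — contradiction.
Either choice for U ends in contradiction.
No assignment satisfies every clause.

Unsatisfiable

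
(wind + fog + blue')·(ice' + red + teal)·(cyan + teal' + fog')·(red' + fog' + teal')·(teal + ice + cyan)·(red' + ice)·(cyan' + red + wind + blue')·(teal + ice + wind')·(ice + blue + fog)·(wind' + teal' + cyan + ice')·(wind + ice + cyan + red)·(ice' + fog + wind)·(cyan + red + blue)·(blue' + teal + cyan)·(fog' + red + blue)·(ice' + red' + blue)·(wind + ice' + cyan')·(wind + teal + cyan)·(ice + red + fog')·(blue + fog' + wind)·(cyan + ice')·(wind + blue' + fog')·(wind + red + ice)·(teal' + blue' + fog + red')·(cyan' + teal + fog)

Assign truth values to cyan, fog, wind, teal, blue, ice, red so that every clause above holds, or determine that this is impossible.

Branch on red: set red = 0.
Branch on ice: set ice = 1.
Unit clause (teal) forces teal = 1.
Unit clause (cyan) forces cyan = 1.
Unit clause (wind) forces wind = 1.
Branch on fog: set fog = 1.
Unit clause (blue) forces blue = 1.
All clauses are satisfied.

cyan=1, fog=1, wind=1, teal=1, blue=1, ice=1, red=0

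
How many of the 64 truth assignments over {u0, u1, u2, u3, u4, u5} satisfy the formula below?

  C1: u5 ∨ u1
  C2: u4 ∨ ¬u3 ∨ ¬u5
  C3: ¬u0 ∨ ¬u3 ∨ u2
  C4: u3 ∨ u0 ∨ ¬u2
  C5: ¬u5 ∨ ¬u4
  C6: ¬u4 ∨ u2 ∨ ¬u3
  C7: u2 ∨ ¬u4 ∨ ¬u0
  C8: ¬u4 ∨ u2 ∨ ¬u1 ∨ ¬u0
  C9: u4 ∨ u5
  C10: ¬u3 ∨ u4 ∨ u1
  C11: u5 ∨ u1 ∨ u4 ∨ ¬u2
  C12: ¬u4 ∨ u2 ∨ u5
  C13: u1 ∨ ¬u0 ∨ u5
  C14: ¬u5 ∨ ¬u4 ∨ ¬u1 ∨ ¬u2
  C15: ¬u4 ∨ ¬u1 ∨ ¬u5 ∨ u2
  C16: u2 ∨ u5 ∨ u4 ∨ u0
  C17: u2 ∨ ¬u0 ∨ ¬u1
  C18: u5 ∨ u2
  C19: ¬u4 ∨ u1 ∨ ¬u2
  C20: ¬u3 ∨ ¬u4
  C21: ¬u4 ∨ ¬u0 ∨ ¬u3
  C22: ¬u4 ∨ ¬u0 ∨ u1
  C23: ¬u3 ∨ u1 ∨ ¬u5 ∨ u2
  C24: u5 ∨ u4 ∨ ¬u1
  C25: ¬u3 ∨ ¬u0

6

There are 2^6 = 64 truth assignments over (u0, u1, u2, u3, u4, u5).
Split on u5. With u5 = True, the clauses containing u5 are satisfied and ¬u5 drops from the rest; 5 of the 2^5 = 32 assignments to the other variables satisfy what remains.
With u5 = False, by the same count on the reduced clause set, 1 assignment works.
Total: 5 + 1 = 6.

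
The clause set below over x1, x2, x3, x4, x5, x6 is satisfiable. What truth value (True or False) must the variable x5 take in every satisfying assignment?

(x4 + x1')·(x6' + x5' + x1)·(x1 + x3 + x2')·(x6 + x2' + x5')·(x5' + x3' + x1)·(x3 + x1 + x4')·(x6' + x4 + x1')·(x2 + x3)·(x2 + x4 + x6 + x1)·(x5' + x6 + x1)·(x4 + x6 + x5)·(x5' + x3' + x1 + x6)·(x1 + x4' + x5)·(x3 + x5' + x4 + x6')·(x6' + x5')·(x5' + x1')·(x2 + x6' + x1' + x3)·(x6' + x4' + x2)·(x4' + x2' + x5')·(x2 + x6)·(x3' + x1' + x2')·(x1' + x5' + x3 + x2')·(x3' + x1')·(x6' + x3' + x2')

Suppose x5 = 1.
From the singleton clause (x6'), x6 = 0.
From the singleton clause (x2'), x2 = 0.
Now (x2) is unsatisfied and unit — conflict.
So every satisfying assignment has x5 = False.

False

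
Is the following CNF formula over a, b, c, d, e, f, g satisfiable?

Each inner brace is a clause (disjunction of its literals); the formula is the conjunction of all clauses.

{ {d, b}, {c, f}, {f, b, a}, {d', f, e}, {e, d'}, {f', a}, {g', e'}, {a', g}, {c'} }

Unit clause (c') forces c = 0.
Unit clause (f) forces f = 1.
Unit clause (a) forces a = 1.
Unit clause (g) forces g = 1.
Unit clause (e') forces e = 0.
Unit clause (d') forces d = 0.
Unit clause (b) forces b = 1.
Every clause now holds.
A satisfying assignment: a=1, b=1, c=0, d=0, e=0, f=1, g=1.

Yes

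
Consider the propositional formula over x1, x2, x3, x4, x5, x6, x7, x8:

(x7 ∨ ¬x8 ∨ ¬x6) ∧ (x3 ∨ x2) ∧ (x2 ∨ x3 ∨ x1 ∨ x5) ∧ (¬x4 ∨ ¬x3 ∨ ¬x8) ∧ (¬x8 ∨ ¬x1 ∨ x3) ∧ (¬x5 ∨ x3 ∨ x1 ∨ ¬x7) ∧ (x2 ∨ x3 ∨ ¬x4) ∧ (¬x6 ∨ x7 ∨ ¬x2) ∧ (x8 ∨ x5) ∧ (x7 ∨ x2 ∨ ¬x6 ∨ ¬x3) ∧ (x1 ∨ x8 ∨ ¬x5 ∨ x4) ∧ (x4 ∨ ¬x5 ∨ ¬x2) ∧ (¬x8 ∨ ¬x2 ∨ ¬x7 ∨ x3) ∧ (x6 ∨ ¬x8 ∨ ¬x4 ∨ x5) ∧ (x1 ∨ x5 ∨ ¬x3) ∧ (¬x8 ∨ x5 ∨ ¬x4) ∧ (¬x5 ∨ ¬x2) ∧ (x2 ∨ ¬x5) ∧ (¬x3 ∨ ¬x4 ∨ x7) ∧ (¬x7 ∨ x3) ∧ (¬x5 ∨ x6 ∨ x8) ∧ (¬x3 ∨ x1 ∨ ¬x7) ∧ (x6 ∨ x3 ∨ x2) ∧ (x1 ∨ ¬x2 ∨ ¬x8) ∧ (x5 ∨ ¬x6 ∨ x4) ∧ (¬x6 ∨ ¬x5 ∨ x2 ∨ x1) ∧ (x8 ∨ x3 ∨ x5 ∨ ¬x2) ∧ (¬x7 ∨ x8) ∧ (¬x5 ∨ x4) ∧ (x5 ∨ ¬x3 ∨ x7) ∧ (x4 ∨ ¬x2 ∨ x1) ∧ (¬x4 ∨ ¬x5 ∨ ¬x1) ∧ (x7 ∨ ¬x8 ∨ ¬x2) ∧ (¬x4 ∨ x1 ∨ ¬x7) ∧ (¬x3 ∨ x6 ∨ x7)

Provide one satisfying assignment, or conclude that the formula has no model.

Try x3 = True.
Try x4 = False.
From the singleton clause (¬x5), x5 = False.
From the singleton clause (x8), x8 = True.
From the singleton clause (x1), x1 = True.
From the singleton clause (¬x6), x6 = False.
From the singleton clause (x7), x7 = True.
Every clause is now satisfied; x2 is unconstrained.

x1: True, x2: False, x3: True, x4: False, x5: False, x6: False, x7: True, x8: True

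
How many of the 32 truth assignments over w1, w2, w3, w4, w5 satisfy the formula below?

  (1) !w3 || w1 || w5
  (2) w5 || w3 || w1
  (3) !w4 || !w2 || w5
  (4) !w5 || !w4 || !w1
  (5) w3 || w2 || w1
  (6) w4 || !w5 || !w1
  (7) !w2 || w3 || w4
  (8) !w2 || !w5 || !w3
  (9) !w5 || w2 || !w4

There are 2^5 = 32 truth assignments over (w1, w2, w3, w4, w5).
Split on w4. With w4 = true, the clauses containing w4 are satisfied and !w4 drops from the rest; 3 of the 2^4 = 16 assignments to the other variables satisfy what remains.
With w4 = false, by the same count on the reduced clause set, 4 assignments work.
(One model: w1=F, w2=F, w3=T, w4=F, w5=T.)
Total: 3 + 4 = 7.

7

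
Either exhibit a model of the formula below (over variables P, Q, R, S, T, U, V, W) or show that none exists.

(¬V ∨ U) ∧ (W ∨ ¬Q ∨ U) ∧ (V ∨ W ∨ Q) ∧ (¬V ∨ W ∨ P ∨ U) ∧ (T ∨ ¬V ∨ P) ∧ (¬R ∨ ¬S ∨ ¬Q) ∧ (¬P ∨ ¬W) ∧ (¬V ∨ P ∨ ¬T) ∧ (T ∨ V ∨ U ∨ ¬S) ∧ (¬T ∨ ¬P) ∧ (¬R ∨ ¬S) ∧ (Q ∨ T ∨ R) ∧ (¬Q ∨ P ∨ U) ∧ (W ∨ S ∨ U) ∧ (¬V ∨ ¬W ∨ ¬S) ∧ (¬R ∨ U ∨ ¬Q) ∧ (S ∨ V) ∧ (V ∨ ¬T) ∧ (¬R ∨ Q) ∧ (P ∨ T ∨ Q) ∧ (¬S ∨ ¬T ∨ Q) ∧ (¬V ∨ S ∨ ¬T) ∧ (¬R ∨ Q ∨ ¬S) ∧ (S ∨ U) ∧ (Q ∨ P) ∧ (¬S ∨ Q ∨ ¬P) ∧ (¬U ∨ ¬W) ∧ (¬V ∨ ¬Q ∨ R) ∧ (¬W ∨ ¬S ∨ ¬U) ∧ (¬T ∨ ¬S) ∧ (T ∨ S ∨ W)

P: False; Q: True; R: False; S: True; T: False; U: True; V: False; W: False

Branch on V: set V = False.
The clause (S) is unit, so S = True.
The clause (¬R) is unit, so R = False.
The clause (¬T) is unit, so T = False.
The clause (U) is unit, so U = True.
The clause (Q) is unit, so Q = True.
The clause (¬W) is unit, so W = False.
No clause remains; P is free.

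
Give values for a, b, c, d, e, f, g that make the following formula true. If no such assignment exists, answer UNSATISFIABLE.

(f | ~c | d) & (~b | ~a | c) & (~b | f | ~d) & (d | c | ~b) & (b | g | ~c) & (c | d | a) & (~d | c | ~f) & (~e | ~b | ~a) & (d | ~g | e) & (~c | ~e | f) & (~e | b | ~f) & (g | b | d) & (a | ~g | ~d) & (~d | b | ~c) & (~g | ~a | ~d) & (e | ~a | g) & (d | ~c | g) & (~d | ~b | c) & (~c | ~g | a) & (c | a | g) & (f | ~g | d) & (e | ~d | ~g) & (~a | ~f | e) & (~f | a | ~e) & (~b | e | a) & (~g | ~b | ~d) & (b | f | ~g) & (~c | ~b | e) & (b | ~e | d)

a: 1, b: 0, c: 0, d: 1, e: 1, f: 0, g: 0

Branch on f: set f = 0.
Branch on c: set c = 0.
Branch on b: set b = 0.
(~g) alone gives g = 0.
(d) alone gives d = 1.
(a) alone gives a = 1.
(e) alone gives e = 1.
Every clause now holds.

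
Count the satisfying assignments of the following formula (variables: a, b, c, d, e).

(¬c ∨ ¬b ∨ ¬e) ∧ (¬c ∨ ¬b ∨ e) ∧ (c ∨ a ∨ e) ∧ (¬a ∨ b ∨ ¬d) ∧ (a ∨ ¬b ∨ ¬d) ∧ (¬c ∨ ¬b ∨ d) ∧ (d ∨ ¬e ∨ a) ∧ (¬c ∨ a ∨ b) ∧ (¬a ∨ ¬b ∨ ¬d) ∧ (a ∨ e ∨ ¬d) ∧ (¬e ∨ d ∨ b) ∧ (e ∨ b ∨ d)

3

There are 2^5 = 32 truth assignments over (a, b, c, d, e).
Split on a. With a = True, the clauses containing a are satisfied and ¬a drops from the rest; 2 of the 2^4 = 16 assignments to the other variables satisfy what remains.
With a = False, by the same count on the reduced clause set, 1 assignment works.
(One model: a=F, b=F, c=F, d=T, e=T.)
Total: 2 + 1 = 3.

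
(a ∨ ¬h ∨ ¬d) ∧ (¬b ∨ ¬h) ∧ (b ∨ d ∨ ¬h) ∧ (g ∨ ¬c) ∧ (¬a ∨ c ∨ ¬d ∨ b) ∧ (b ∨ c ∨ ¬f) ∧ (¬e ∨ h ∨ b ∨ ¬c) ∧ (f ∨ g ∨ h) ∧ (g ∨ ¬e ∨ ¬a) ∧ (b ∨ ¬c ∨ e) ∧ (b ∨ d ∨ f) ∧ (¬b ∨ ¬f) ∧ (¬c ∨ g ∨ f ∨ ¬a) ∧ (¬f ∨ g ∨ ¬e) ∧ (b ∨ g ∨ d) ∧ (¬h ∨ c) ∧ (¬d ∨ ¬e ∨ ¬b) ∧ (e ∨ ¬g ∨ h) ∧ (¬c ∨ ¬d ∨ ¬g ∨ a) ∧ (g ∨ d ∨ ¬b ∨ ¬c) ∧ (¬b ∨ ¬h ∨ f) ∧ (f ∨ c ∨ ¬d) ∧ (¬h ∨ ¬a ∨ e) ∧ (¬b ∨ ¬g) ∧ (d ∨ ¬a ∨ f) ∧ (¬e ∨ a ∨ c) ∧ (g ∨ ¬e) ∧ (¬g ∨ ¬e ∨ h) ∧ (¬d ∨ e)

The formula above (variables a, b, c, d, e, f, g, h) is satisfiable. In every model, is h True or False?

Suppose h = False.
Branch on g: set g = True.
The clause (e) is unit, so e = True.
That conflicts with the unit clause (¬e).
So g must be the other value — set g = False.
The clause (¬c) is unit, so c = False.
The clause (f) is unit, so f = True.
The clause (b) is unit, so b = True.
That conflicts with the unit clause (¬b).
Neither g = True nor g = False works.
So every satisfying assignment has h = True.

True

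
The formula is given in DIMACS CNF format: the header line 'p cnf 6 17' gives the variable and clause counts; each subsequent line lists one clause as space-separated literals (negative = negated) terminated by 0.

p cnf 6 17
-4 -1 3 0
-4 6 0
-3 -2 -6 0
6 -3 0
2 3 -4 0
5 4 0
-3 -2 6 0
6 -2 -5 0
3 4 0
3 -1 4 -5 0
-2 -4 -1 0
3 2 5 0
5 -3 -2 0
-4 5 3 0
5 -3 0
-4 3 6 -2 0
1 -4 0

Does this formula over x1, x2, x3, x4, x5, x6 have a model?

Yes, satisfiable

Suppose x4 = True.
The clause (x6) is unit, so x6 = True.
The clause (x1) is unit, so x1 = True.
The clause (x3) is unit, so x3 = True.
The clause (¬x2) is unit, so x2 = False.
The clause (x5) is unit, so x5 = True.
All clauses are satisfied.
A satisfying assignment: x1=True; x2=False; x3=True; x4=True; x5=True; x6=True.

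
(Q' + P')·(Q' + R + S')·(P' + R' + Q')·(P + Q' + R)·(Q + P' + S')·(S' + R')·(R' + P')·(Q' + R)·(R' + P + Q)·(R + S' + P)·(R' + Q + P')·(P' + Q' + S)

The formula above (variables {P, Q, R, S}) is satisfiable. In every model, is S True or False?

False

Suppose S = 1.
(R') alone gives R = 0.
(Q') alone gives Q = 0.
(P') alone gives P = 0.
Now (P) is unsatisfied and unit — conflict.
So every satisfying assignment has S = False.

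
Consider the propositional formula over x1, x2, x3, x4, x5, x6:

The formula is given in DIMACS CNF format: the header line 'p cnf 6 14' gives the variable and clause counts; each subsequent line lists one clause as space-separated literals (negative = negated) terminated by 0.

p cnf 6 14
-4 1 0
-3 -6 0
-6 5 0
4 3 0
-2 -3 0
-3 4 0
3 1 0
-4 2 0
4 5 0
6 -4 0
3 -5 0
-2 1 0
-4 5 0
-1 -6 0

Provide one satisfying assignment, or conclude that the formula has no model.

UNSATISFIABLE

Try x4 = False.
From the singleton clause (x3), x3 = True.
Now (¬x3) is unsatisfied and unit — conflict.
That branch fails; take x4 = True instead.
From the singleton clause (x1), x1 = True.
From the singleton clause (x2), x2 = True.
From the singleton clause (¬x3), x3 = False.
From the singleton clause (x6), x6 = True.
Now (¬x6) is unsatisfied and unit — conflict.
Neither x4 = True nor x4 = False works.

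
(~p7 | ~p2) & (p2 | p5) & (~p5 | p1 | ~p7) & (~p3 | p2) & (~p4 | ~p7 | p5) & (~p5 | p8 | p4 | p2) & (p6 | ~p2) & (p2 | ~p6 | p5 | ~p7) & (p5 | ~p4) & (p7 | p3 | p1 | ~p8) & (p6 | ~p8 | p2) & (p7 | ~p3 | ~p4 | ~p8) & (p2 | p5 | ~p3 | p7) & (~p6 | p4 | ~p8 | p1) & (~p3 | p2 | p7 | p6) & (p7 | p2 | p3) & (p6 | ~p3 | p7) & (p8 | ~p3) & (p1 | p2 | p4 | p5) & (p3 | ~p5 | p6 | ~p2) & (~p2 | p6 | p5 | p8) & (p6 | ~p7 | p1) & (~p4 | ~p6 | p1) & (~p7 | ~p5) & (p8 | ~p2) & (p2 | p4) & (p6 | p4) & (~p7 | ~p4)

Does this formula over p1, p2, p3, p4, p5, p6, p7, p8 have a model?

Yes, satisfiable

Try p7 = 0.
Try p2 = 1.
From the singleton clause (p6), p6 = 1.
From the singleton clause (p8), p8 = 1.
Try p5 = 1.
Try p3 = 0.
From the singleton clause (p1), p1 = 1.
No clause remains; p4 is free.
A satisfying assignment: p1 ↦ 1, p2 ↦ 1, p3 ↦ 0, p4 ↦ 0, p5 ↦ 1, p6 ↦ 1, p7 ↦ 0, p8 ↦ 1.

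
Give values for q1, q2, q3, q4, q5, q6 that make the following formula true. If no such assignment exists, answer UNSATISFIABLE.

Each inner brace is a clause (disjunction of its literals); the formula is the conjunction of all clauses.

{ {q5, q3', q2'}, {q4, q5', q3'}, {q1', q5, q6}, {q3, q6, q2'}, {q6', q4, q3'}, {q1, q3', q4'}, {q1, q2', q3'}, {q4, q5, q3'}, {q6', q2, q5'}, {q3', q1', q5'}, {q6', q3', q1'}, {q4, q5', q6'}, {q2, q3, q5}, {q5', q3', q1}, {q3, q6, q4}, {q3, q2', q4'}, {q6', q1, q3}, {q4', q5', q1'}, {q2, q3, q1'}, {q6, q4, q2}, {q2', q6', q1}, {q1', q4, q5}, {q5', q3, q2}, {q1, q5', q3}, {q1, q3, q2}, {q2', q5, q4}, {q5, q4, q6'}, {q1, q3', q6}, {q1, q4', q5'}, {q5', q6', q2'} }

UNSATISFIABLE

Try q5 = 1.
Try q4 = 1.
Unit clause (q1') forces q1 = 0.
But (q1) is also a unit clause — contradiction.
That branch fails; take q4 = 0 instead.
Unit clause (q3') forces q3 = 0.
Unit clause (q6') forces q6 = 0.
But (q6) is also a unit clause — contradiction.
Both values of q4 lead to a conflict.
That branch fails; take q5 = 0 instead.
Try q3 = 0.
Unit clause (q2) forces q2 = 1.
Unit clause (q6) forces q6 = 1.
Unit clause (q4') forces q4 = 0.
But (q4) is also a unit clause — contradiction.
That branch fails; take q3 = 1 instead.
Unit clause (q2') forces q2 = 0.
Unit clause (q4) forces q4 = 1.
Unit clause (q1) forces q1 = 1.
Unit clause (q6) forces q6 = 1.
But (q6') is also a unit clause — contradiction.
Both values of q3 lead to a conflict.
Both values of q5 lead to a conflict.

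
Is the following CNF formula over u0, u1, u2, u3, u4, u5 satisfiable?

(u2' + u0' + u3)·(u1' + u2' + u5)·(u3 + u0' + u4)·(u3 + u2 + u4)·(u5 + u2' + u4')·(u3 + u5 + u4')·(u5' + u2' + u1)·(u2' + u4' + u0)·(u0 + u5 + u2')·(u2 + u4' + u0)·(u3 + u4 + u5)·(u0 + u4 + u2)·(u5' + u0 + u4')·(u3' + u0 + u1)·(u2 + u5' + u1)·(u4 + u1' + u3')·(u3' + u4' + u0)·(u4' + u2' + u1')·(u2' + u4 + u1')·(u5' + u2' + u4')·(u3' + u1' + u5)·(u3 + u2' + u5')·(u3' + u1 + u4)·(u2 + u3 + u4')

Satisfiable

Suppose u2 = 0.
Suppose u3 = 1.
Suppose u4 = 1.
(u0) alone gives u0 = 1.
Suppose u5 = 0.
(u1') alone gives u1 = 0.
This assignment satisfies each clause.
A satisfying assignment: u0=1; u1=0; u2=0; u3=1; u4=1; u5=0.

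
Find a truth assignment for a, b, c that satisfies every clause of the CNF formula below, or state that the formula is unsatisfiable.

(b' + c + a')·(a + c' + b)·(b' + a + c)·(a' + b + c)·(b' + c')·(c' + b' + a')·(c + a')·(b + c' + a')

a ↦ 0, b ↦ 0, c ↦ 0

Branch on b: set b = 0.
Branch on a: set a = 0.
From the singleton clause (c'), c = 0.
Every clause now holds.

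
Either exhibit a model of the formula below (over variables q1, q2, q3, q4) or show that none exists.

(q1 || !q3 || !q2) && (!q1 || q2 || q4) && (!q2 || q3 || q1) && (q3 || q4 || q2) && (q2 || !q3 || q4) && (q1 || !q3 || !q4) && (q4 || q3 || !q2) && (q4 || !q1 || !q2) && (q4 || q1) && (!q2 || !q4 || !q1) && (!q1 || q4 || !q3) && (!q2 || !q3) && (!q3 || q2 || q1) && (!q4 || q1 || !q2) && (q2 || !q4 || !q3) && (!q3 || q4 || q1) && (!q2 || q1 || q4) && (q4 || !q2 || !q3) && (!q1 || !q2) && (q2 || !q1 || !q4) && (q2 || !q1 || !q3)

q1: false, q2: false, q3: false, q4: true

Suppose q4 = true.
Suppose q1 = false.
(!q3) alone gives q3 = false.
(!q2) alone gives q2 = false.
Every clause now holds.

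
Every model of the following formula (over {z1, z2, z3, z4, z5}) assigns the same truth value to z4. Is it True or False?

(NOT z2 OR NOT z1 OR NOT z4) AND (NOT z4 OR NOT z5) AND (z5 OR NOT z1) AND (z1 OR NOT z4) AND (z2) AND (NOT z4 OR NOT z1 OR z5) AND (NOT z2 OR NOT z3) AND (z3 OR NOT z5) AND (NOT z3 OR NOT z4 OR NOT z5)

False

Suppose z4 = true.
(NOT z5) alone gives z5 = false.
(NOT z1) alone gives z1 = false.
That conflicts with the unit clause (z1).
So every satisfying assignment has z4 = False.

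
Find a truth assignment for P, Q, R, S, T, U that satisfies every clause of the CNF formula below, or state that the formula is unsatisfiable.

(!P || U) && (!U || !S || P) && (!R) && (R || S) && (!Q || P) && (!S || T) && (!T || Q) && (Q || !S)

P=true,  Q=true,  R=false,  S=true,  T=true,  U=true

Unit clause (!R) forces R = false.
Unit clause (S) forces S = true.
Unit clause (T) forces T = true.
Unit clause (Q) forces Q = true.
Unit clause (P) forces P = true.
Unit clause (U) forces U = true.
Every clause now holds.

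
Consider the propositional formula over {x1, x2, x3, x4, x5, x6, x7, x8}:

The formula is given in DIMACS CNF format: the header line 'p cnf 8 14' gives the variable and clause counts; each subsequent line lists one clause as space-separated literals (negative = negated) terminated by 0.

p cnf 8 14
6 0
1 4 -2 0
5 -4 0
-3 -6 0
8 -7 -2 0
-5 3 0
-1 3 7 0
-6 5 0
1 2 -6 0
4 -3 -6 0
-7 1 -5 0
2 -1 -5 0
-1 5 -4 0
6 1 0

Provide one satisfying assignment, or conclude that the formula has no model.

Unit clause (x6) forces x6 = True.
Unit clause (¬x3) forces x3 = False.
Unit clause (¬x5) forces x5 = False.
That conflicts with the unit clause (x5).

UNSATISFIABLE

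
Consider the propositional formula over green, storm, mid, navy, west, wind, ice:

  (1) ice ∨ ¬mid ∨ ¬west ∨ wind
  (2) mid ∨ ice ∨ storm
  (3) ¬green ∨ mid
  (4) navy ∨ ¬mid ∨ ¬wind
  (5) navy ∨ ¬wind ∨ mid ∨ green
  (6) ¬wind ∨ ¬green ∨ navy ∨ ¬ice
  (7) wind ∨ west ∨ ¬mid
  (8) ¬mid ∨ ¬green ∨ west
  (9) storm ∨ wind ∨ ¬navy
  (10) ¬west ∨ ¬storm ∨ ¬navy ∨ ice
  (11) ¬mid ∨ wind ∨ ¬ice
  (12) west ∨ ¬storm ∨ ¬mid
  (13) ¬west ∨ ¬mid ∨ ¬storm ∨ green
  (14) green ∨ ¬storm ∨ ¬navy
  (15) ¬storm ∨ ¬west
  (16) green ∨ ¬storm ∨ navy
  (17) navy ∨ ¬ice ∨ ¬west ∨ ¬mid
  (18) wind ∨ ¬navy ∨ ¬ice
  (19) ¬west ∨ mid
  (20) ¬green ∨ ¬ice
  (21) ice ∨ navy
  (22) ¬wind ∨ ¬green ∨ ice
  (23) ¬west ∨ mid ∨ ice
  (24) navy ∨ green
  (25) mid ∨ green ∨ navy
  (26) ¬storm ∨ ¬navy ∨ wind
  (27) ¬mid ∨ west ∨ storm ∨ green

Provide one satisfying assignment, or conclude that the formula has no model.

Branch on green: set green = False.
From the singleton clause (navy), navy = True.
From the singleton clause (¬storm), storm = False.
From the singleton clause (wind), wind = True.
Branch on mid: set mid = True.
From the singleton clause (west), west = True.
Every clause is now satisfied; ice is unconstrained.

green=False,  storm=False,  mid=True,  navy=True,  west=True,  wind=True,  ice=False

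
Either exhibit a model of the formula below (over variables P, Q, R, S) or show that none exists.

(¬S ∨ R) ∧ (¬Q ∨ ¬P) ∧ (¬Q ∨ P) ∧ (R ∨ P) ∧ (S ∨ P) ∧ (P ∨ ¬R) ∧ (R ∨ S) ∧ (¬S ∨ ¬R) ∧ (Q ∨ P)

P: True; Q: False; R: True; S: False

Branch on S: set S = False.
The clause (P) is unit, so P = True.
The clause (¬Q) is unit, so Q = False.
The clause (R) is unit, so R = True.
This assignment satisfies each clause.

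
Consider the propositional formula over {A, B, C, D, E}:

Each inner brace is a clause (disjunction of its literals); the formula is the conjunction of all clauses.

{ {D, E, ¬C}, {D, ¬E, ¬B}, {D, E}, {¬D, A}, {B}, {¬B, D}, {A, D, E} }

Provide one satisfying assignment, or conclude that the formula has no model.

From the singleton clause (B), B = True.
From the singleton clause (D), D = True.
From the singleton clause (A), A = True.
Every clause is now satisfied; C, E are unconstrained.

A=True, B=True, C=True, D=True, E=True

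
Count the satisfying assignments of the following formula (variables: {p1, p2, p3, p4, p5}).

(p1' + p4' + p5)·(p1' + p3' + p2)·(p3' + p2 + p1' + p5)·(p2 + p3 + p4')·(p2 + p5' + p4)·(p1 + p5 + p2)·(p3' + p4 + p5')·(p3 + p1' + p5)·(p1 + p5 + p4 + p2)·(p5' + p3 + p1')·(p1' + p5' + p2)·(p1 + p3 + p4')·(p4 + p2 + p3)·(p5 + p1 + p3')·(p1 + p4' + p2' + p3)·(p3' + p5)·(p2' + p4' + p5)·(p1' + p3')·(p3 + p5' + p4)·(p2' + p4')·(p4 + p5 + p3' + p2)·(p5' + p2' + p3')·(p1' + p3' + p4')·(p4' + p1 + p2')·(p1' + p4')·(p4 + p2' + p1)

1

There are 2^5 = 32 truth assignments over (p1, p2, p3, p4, p5).
Split on p3. With p3 = 1, the clauses containing p3 are satisfied and p3' drops from the rest; 1 of the 2^4 = 16 assignments to the other variables satisfy what remains.
With p3 = 0, by the same count on the reduced clause set, 0 assignments work.
(One model: p1=F, p2=F, p3=T, p4=T, p5=T.)
Total: 1 + 0 = 1.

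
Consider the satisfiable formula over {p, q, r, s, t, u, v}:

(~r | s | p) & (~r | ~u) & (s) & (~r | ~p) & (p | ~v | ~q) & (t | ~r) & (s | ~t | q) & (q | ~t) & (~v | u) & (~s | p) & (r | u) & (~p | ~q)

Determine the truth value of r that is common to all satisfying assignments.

Suppose r = 1.
(~u) alone gives u = 0.
(s) alone gives s = 1.
(~p) alone gives p = 0.
But (p) is also a unit clause — contradiction.
So every satisfying assignment has r = False.

False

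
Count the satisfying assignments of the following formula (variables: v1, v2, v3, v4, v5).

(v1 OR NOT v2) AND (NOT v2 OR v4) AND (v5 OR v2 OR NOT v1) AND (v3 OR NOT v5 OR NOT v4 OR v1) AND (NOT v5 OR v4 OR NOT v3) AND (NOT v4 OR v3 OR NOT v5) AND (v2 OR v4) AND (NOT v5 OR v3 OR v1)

7

There are 2^5 = 32 truth assignments over (v1, v2, v3, v4, v5).
Split on v3. With v3 = true, the clauses containing v3 are satisfied and NOT v3 drops from the rest; 5 of the 2^4 = 16 assignments to the other variables satisfy what remains.
With v3 = false, by the same count on the reduced clause set, 2 assignments work.
Total: 5 + 2 = 7.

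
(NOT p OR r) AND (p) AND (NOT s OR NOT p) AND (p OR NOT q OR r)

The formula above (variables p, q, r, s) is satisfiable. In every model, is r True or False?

True

Suppose r = false.
From the singleton clause (NOT p), p = false.
That conflicts with the unit clause (p).
So every satisfying assignment has r = True.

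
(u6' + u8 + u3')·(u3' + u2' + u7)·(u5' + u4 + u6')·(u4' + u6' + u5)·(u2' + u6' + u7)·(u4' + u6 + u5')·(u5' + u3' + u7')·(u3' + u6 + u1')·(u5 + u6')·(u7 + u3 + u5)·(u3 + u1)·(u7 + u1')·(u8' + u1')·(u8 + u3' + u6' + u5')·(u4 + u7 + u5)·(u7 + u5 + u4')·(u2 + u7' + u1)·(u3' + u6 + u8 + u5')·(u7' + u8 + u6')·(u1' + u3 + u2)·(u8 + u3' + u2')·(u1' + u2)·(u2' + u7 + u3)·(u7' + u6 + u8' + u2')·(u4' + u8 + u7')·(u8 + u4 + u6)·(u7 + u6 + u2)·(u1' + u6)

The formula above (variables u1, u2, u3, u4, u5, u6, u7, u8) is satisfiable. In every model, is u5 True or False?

True

Suppose u5 = 0.
(u6') alone gives u6 = 0.
(u1') alone gives u1 = 0.
(u3) alone gives u3 = 1.
Branch on u2: set u2 = 0.
(u7') alone gives u7 = 0.
But (u7) is also a unit clause — contradiction.
So u2 must be the other value — set u2 = 1.
(u7) alone gives u7 = 1.
(u8) alone gives u8 = 1.
But (u8') is also a unit clause — contradiction.
Either choice for u2 ends in contradiction.
So every satisfying assignment has u5 = True.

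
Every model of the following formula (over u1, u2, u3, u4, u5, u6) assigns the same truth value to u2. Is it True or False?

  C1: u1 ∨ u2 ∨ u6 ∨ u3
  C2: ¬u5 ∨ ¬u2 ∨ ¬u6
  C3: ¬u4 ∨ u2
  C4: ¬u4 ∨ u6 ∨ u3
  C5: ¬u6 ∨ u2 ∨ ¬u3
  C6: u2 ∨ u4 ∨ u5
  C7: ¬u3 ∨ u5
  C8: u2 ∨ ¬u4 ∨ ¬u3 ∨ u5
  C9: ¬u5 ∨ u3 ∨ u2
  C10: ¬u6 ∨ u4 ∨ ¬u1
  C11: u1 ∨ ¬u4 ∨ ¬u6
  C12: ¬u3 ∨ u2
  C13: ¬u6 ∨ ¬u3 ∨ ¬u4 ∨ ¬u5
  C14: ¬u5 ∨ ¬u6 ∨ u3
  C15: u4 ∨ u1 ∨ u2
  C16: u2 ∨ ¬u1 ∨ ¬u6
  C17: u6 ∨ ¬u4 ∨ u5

True

Suppose u2 = False.
From the singleton clause (¬u4), u4 = False.
From the singleton clause (u5), u5 = True.
From the singleton clause (u3), u3 = True.
Now (¬u3) is unsatisfied and unit — conflict.
So every satisfying assignment has u2 = True.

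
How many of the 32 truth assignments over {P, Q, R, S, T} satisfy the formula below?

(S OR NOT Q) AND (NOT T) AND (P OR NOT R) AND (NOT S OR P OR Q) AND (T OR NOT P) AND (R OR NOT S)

There are 2^5 = 32 truth assignments over (P, Q, R, S, T).
Split on S. With S = true, the clauses containing S are satisfied and NOT S drops from the rest; 0 of the 2^4 = 16 assignments to the other variables satisfy what remains.
With S = false, by the same count on the reduced clause set, 1 assignment works.
Total: 0 + 1 = 1.

1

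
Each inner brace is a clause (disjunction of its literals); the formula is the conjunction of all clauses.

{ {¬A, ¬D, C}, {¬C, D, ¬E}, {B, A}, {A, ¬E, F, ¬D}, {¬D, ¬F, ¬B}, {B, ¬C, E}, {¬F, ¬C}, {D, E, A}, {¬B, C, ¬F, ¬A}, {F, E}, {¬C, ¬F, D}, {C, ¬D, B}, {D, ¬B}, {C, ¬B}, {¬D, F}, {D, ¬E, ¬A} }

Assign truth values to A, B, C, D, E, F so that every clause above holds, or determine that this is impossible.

A: True; B: False; C: False; D: False; E: False; F: True

Try B = False.
(A) alone gives A = True.
Try D = False.
(¬E) alone gives E = False.
(¬C) alone gives C = False.
(F) alone gives F = True.
Every clause now holds.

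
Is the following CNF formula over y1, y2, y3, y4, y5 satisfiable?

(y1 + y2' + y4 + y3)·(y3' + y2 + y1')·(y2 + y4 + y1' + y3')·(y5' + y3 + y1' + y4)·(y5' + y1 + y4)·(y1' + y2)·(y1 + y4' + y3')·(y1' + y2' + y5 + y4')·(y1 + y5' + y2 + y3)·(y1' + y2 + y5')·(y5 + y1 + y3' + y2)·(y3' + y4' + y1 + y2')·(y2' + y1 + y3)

Case y1 = 1:
From the singleton clause (y2), y2 = 1.
Case y5 = 0:
From the singleton clause (y4'), y4 = 0.
All clauses hold; y3 can take either value.
A satisfying assignment: y1=1,  y2=1,  y3=0,  y4=0,  y5=0.

Satisfiable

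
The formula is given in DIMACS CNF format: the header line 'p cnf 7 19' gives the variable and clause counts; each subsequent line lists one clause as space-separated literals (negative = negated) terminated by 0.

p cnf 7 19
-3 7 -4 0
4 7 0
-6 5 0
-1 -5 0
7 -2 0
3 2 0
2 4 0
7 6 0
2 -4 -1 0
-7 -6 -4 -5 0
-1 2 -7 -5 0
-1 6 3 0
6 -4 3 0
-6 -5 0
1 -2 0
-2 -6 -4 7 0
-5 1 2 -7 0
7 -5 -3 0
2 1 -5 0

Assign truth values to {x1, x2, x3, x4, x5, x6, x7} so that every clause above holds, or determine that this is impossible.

Suppose x4 = True.
Suppose x3 = True.
The clause (x7) is unit, so x7 = True.
Suppose x6 = False.
Suppose x1 = False.
The clause (¬x2) is unit, so x2 = False.
The clause (¬x5) is unit, so x5 = False.
Every clause now holds.

x1=False, x2=False, x3=True, x4=True, x5=False, x6=False, x7=True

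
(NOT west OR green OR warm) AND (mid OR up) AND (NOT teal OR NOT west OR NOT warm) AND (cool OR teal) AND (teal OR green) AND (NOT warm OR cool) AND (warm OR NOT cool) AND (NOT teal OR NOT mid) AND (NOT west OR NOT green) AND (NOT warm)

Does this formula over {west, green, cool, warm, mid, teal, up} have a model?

(NOT warm) alone gives warm = false.
(NOT cool) alone gives cool = false.
(teal) alone gives teal = true.
(NOT mid) alone gives mid = false.
(up) alone gives up = true.
Case west = false:
All clauses hold; green can take either value.
A satisfying assignment: west ↦ false, green ↦ true, cool ↦ false, warm ↦ false, mid ↦ false, teal ↦ true, up ↦ true.

Yes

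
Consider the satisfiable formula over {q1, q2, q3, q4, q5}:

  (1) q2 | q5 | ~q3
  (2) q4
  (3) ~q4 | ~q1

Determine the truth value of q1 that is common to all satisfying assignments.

Suppose q1 = 1.
(q4) alone gives q4 = 1.
That conflicts with the unit clause (~q4).
So every satisfying assignment has q1 = False.

False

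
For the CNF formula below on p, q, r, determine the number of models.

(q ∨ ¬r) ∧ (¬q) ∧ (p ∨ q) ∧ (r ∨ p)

There are 2^3 = 8 truth assignments over (p, q, r).
Check each against the 4 clauses (columns in the order p, q, r):
  F F F  ✗ fails (p ∨ q)
  F F T  ✗ fails (q ∨ ¬r)
  F T F  ✗ fails (¬q)
  F T T  ✗ fails (¬q)
  T F F  ✓ satisfies all
  T F T  ✗ fails (q ∨ ¬r)
  T T F  ✗ fails (¬q)
  T T T  ✗ fails (¬q)
1 of the 8 rows is a model.

1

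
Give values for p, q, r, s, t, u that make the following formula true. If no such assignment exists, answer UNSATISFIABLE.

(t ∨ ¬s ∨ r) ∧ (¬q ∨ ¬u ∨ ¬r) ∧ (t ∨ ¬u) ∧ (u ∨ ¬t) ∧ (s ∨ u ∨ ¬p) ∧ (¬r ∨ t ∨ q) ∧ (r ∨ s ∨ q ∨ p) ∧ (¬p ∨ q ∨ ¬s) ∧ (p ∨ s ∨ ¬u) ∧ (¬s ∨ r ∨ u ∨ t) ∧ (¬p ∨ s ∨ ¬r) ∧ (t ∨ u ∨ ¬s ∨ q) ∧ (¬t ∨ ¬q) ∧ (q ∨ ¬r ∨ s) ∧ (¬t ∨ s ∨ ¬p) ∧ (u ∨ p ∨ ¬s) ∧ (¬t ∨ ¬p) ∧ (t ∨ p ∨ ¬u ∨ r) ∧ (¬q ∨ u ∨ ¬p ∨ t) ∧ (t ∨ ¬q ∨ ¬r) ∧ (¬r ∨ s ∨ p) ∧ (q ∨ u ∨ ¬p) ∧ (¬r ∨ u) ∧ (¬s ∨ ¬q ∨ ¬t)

Case t = True:
From the singleton clause (u), u = True.
From the singleton clause (¬q), q = False.
From the singleton clause (¬p), p = False.
From the singleton clause (s), s = True.
No clause remains; r is free.

p: False, q: False, r: False, s: True, t: True, u: True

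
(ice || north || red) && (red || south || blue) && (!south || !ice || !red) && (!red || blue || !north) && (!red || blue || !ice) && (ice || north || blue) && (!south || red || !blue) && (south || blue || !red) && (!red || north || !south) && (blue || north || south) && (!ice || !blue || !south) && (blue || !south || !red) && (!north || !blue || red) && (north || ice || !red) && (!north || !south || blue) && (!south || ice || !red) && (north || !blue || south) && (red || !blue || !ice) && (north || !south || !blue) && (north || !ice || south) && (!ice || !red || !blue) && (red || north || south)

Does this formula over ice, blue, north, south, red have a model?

Try ice = false.
Try north = true.
Try red = true.
The clause (blue) is unit, so blue = true.
The clause (!south) is unit, so south = false.
Every clause now holds.
A satisfying assignment: ice=false, blue=true, north=true, south=false, red=true.

Yes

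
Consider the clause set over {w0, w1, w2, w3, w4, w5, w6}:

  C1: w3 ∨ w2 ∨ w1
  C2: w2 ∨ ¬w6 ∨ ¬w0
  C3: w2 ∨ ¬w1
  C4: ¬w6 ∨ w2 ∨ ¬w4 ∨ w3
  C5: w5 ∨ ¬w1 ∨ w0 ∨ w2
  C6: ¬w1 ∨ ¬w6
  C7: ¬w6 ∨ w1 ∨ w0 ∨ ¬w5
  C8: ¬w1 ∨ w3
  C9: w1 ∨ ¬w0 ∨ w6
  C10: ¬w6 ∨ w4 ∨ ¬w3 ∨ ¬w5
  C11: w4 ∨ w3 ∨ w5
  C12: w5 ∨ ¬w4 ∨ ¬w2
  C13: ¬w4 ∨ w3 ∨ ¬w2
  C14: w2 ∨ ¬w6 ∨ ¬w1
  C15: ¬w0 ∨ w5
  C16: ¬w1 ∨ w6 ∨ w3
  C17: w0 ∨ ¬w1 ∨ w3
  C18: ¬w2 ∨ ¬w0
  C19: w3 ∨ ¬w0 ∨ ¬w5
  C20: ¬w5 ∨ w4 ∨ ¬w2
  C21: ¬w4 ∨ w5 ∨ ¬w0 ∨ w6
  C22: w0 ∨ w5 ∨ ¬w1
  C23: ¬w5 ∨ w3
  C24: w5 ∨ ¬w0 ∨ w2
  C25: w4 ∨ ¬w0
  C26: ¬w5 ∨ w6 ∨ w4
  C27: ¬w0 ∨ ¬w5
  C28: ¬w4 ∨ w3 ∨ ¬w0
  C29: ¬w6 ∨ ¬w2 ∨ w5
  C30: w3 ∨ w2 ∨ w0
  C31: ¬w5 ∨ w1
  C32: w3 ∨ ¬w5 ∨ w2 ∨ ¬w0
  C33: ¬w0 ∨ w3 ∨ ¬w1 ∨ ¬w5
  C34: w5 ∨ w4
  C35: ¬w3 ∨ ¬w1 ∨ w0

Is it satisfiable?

Satisfiable

Try w2 = False.
The clause (¬w1) is unit, so w1 = False.
The clause (w3) is unit, so w3 = True.
The clause (¬w5) is unit, so w5 = False.
The clause (¬w0) is unit, so w0 = False.
The clause (w4) is unit, so w4 = True.
Every clause is now satisfied; w6 is unconstrained.
A satisfying assignment: w0 ↦ False; w1 ↦ False; w2 ↦ False; w3 ↦ True; w4 ↦ True; w5 ↦ False; w6 ↦ False.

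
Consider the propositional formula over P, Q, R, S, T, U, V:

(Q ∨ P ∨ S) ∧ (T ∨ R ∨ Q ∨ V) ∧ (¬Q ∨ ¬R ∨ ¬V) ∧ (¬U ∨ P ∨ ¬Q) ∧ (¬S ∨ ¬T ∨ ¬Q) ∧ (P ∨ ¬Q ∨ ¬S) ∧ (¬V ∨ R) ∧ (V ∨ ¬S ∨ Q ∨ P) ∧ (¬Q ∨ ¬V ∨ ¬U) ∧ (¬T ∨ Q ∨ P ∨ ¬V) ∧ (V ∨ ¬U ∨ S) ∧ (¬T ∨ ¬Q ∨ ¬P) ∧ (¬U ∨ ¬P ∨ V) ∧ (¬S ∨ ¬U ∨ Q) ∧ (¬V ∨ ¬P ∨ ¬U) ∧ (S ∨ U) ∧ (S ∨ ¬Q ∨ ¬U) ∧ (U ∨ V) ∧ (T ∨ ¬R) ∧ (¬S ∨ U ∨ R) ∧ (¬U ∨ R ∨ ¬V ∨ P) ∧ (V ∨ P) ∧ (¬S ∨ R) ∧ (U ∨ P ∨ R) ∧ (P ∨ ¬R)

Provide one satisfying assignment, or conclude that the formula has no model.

P ↦ True, Q ↦ False, R ↦ True, S ↦ True, T ↦ True, U ↦ False, V ↦ True

Suppose V = True.
The clause (R) is unit, so R = True.
The clause (¬Q) is unit, so Q = False.
The clause (T) is unit, so T = True.
The clause (P) is unit, so P = True.
The clause (¬U) is unit, so U = False.
The clause (S) is unit, so S = True.
Every clause now holds.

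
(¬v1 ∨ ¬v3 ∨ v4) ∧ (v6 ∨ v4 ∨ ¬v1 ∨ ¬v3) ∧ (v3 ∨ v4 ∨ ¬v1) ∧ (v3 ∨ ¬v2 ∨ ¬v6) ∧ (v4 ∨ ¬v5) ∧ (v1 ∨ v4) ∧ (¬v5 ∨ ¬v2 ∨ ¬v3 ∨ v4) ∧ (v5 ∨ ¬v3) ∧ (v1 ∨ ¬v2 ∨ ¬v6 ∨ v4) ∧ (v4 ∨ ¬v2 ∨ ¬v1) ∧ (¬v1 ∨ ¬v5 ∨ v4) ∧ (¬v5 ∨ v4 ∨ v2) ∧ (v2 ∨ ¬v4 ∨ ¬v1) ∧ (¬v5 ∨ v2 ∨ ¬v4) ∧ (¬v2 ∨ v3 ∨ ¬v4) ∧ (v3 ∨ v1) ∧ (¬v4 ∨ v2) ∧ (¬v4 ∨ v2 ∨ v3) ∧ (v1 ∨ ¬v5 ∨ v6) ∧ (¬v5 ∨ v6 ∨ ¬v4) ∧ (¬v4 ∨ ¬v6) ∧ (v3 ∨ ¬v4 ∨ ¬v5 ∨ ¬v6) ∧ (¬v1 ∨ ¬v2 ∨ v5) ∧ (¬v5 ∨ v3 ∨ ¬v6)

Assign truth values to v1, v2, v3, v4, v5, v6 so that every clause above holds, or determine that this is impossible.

Suppose v4 = True.
(v2) alone gives v2 = True.
(v3) alone gives v3 = True.
(v5) alone gives v5 = True.
(v6) alone gives v6 = True.
That conflicts with the unit clause (¬v6).
That branch fails; take v4 = False instead.
(¬v5) alone gives v5 = False.
(v1) alone gives v1 = True.
(¬v3) alone gives v3 = False.
That conflicts with the unit clause (v3).
Either choice for v4 ends in contradiction.

UNSATISFIABLE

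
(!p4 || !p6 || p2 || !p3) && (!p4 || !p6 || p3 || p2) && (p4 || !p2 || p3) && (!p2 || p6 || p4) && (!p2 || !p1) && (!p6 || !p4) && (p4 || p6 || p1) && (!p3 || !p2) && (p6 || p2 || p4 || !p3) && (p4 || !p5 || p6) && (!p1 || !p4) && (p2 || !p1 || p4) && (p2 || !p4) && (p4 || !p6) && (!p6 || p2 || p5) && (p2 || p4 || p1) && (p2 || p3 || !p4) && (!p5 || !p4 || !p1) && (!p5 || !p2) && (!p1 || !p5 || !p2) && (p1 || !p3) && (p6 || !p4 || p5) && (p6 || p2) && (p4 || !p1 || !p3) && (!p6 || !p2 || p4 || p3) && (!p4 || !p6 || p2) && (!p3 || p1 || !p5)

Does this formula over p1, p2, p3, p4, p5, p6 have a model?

No

Try p2 = false.
The clause (!p4) is unit, so p4 = false.
The clause (!p1) is unit, so p1 = false.
Now (p1) is unsatisfied and unit — conflict.
Undo p2 and try p2 = true.
The clause (!p1) is unit, so p1 = false.
The clause (!p3) is unit, so p3 = false.
The clause (p4) is unit, so p4 = true.
The clause (!p6) is unit, so p6 = false.
The clause (!p5) is unit, so p5 = false.
Now (p5) is unsatisfied and unit — conflict.
Neither p2 = true nor p2 = false works.
No assignment satisfies every clause.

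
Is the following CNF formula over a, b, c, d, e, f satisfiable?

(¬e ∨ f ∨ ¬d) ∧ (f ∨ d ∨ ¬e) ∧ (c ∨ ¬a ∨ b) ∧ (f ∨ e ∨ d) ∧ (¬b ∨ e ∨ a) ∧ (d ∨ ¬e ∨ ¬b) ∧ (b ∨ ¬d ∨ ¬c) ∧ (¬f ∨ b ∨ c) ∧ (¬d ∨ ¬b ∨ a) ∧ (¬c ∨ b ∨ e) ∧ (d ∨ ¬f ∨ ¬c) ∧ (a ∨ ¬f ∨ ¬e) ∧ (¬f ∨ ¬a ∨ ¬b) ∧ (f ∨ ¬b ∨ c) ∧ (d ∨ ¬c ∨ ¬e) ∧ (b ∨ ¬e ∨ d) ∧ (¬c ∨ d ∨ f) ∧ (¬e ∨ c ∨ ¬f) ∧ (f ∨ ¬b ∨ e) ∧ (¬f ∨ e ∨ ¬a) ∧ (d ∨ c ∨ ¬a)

Suppose e = False.
Suppose f = False.
Unit clause (d) forces d = True.
Unit clause (¬b) forces b = False.
Unit clause (¬c) forces c = False.
Unit clause (¬a) forces a = False.
All clauses are satisfied.
A satisfying assignment: a ↦ False; b ↦ False; c ↦ False; d ↦ True; e ↦ False; f ↦ False.

Satisfiable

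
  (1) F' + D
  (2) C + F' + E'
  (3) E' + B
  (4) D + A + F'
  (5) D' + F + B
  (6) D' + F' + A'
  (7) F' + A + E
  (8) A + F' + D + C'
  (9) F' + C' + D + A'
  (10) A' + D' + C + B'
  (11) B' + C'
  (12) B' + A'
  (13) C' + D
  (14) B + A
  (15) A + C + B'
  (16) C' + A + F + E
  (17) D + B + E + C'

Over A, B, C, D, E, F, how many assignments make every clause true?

There are 2^6 = 64 truth assignments over (A, B, C, D, E, F).
Split on F. With F = 1, the clauses containing F are satisfied and F' drops from the rest; 0 of the 2^5 = 32 assignments to the other variables satisfy what remains.
With F = 0, by the same count on the reduced clause set, 1 assignment works.
Total: 0 + 1 = 1.

1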